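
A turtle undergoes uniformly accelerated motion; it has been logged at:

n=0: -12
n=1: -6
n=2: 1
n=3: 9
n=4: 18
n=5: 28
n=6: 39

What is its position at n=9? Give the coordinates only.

78

First differences are +6, +7, +8, +9, +10, +11; their common second difference is +1 (constant acceleration).
step 7: 39 + 12 → 51
step 8: 51 + 13 → 64
step 9: 64 + 14 → 78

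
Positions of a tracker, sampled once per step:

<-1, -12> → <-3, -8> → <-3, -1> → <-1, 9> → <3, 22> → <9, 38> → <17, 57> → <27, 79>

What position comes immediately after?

<39, 104>

Taking differences between consecutive positions: <-2, +4>, <+0, +7>, <+2, +10>, <+4, +13>, <+6, +16>, <+8, +19>, <+10, +22>. These grow by <+2, +3> each step.
step 8: <27, 79> + <+12, +25> → <39, 104>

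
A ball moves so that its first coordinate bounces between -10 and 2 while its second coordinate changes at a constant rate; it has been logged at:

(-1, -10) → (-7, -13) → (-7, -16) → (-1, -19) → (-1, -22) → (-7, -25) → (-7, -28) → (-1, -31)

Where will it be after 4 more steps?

The first coordinate reflects between -10 and 2, moving 6 per step.
  step 8: -1 → -1
  step 9: -1 → -7
  step 10: -7 → -7
  step 11: -7 → -1
The second coordinate changes by -3 each step: at step 11 it is -43.

(-1, -43)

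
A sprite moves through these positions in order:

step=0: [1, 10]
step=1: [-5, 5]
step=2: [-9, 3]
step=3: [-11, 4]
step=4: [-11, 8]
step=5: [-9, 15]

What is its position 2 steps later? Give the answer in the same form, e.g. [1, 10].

Taking differences between consecutive positions: [-6, -5], [-4, -2], [-2, +1], [+0, +4], [+2, +7]. These grow by [+2, +3] each step.
step 6: [-9, 15] + [+4, +10] → [-5, 25]
step 7: [-5, 25] + [+6, +13] → [1, 38]

[1, 38]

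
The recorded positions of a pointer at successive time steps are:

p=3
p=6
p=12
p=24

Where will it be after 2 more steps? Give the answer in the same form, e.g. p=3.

p=96

Step-to-step displacements: +3, +6, +12; each is 2× the previous.
step 4: 24 + 24 → p=48
step 5: 48 + 48 → p=96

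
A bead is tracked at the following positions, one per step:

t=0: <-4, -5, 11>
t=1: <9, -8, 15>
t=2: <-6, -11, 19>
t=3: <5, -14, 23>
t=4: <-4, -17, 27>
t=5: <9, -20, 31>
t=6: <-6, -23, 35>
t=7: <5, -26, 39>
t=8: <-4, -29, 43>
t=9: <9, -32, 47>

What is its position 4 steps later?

<9, -44, 63>

The first coordinate repeats the cycle [-4, 9, -6, 5] with period 4; step 13 mod 4 = 1, giving 9.
The second coordinate changes by -3 each step, so at step 13 it is -5 + 13·(-3) = -44.
The third coordinate changes by +4 each step, so at step 13 it is 11 + 13·(4) = 63.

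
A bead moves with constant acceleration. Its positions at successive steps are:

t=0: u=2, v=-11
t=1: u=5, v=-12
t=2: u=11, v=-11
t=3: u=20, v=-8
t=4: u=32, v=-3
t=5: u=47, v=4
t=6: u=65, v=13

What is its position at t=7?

u=86, v=24

First differences are (+3,-1), (+6,+1), (+9,+3), (+12,+5), (+15,+7), (+18,+9); their common second difference is (+3,+2) (constant acceleration).
step 7: u=65, v=13 + (+21,+11) → u=86, v=24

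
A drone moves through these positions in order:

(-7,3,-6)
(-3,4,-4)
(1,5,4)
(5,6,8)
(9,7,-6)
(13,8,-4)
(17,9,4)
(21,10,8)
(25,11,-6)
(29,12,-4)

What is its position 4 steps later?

(45,16,-4)

First: linear, +4 per step → 45 at step 13.
Second: linear, +1 per step → 16 at step 13.
Third: cycles through -6, -4, 4, 8 every 4 steps. Step 13 lands at position 1 of the cycle → -4.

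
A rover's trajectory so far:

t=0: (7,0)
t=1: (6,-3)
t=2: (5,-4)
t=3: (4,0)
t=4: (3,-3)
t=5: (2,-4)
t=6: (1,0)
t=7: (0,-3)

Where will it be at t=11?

The first coordinate changes by -1 each step, so at step 11 it is 7 + 11·(-1) = -4.
The second coordinate repeats the cycle [0, -3, -4] with period 3; step 11 mod 3 = 2, giving -4.

(-4,-4)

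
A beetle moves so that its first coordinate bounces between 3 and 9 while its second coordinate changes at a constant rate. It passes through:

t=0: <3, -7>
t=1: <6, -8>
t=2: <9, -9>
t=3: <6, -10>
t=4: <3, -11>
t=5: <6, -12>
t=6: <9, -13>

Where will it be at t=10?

The first coordinate reflects between 3 and 9, moving 3 per step.
  step 7: 9 → 6
  step 8: 6 → 3
  step 9: 3 → 6
  step 10: 6 → 9
The second coordinate changes by -1 each step: at step 10 it is -17.

<9, -17>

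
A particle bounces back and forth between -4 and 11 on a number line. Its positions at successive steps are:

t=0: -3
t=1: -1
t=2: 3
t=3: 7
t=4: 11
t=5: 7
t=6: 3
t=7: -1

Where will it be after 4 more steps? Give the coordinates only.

The value travels 4 per step and bounces off the walls at -4 and 11.
  step 8: -1 → -3
  step 9: -3 → 1
  step 10: 1 → 5
  step 11: 5 → 9

9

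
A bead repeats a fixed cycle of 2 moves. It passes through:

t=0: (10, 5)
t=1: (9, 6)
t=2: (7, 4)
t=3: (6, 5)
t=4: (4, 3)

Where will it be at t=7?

Differencing gives (-1, +1), (-2, -2), (-1, +1), (-2, -2). This is the pattern (-1, +1), (-2, -2) repeated.
step 5: apply (-1, +1) → (3, 4)
step 6: apply (-2, -2) → (1, 2)
step 7: apply (-1, +1) → (0, 3)

(0, 3)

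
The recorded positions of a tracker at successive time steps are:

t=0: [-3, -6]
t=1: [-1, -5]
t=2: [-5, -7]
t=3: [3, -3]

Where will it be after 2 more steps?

[19, 5]

The jumps are [+2, +1], [-4, -2], [+8, +4] — a geometric progression with ratio -2.
step 4: [3, -3] + [-16, -8] → [-13, -11]
step 5: [-13, -11] + [+32, +16] → [19, 5]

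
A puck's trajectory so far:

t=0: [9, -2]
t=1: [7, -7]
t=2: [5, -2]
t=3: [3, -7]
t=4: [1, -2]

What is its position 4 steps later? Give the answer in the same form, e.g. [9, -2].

[-7, -2]

First: linear, -2 per step → -7 at step 8.
Second: cycles through -2, -7 every 2 steps. Step 8 lands at position 0 of the cycle → -2.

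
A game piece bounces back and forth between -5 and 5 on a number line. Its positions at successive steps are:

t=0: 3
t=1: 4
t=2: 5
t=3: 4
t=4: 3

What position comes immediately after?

The value travels 1 per step and bounces off the walls at -5 and 5.
  step 5: 3 → 2

2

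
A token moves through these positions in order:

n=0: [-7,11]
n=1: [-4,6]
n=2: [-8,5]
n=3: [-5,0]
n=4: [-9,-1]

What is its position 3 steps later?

[-7,-12]

Differencing gives [+3,-5], [-4,-1], [+3,-5], [-4,-1]. This is the pattern [+3,-5], [-4,-1] repeated.
step 5: apply [+3,-5] → [-6,-6]
step 6: apply [-4,-1] → [-10,-7]
step 7: apply [+3,-5] → [-7,-12]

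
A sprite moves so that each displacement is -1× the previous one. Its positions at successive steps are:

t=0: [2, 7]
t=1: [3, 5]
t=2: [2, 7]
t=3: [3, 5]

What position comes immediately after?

Consecutive displacements [+1, -2], [-1, +2], [+1, -2] scale by a factor of -1 each step.
step 4: [3, 5] + [-1, +2] → [2, 7]

[2, 7]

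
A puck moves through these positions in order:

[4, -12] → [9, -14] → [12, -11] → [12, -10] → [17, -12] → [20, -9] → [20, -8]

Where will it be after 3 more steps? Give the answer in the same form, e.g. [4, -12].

[28, -6]

The moves between consecutive positions are [+5, -2], [+3, +3], [+0, +1], [+5, -2], [+3, +3], [+0, +1]; they repeat the 3-cycle [[+5, -2], [+3, +3], [+0, +1]].
step 7: apply [+5, -2] → [25, -10]
step 8: apply [+3, +3] → [28, -7]
step 9: apply [+0, +1] → [28, -6]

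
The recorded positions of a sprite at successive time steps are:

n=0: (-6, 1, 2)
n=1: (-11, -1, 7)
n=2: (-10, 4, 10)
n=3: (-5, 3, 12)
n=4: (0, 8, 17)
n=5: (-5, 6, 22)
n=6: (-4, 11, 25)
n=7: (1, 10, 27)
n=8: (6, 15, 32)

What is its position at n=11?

The moves between consecutive positions are (-5, -2, +5), (+1, +5, +3), (+5, -1, +2), (+5, +5, +5), (-5, -2, +5), (+1, +5, +3), (+5, -1, +2), (+5, +5, +5); they repeat the 4-cycle [(-5, -2, +5), (+1, +5, +3), (+5, -1, +2), (+5, +5, +5)].
step 9: apply (-5, -2, +5) → (1, 13, 37)
step 10: apply (+1, +5, +3) → (2, 18, 40)
step 11: apply (+5, -1, +2) → (7, 17, 42)

(7, 17, 42)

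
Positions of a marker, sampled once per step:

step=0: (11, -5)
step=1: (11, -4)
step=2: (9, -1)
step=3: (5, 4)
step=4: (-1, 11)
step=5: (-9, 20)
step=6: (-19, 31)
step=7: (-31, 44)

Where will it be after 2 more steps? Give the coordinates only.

(-61, 76)

First differences are (+0, +1), (-2, +3), (-4, +5), (-6, +7), (-8, +9), (-10, +11), (-12, +13); their common second difference is (-2, +2) (constant acceleration).
step 8: (-31, 44) + (-14, +15) → (-45, 59)
step 9: (-45, 59) + (-16, +17) → (-61, 76)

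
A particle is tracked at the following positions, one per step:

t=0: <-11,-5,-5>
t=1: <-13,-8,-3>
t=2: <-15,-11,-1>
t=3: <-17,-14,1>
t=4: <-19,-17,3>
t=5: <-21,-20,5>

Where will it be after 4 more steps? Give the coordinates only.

The position changes by <-2,-3,+2> every step.
step 6: <-21,-20,5> + <-2,-3,+2> → <-23,-23,7>
step 7: <-23,-23,7> + <-2,-3,+2> → <-25,-26,9>
step 8: <-25,-26,9> + <-2,-3,+2> → <-27,-29,11>
step 9: <-27,-29,11> + <-2,-3,+2> → <-29,-32,13>

<-29,-32,13>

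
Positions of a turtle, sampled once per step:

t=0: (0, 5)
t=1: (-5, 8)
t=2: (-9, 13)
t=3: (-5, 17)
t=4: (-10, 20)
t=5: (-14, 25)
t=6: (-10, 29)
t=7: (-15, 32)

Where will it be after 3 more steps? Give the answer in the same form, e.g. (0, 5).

The moves between consecutive positions are (-5, +3), (-4, +5), (+4, +4), (-5, +3), (-4, +5), (+4, +4), (-5, +3); they repeat the 3-cycle [(-5, +3), (-4, +5), (+4, +4)].
step 8: apply (-4, +5) → (-19, 37)
step 9: apply (+4, +4) → (-15, 41)
step 10: apply (-5, +3) → (-20, 44)

(-20, 44)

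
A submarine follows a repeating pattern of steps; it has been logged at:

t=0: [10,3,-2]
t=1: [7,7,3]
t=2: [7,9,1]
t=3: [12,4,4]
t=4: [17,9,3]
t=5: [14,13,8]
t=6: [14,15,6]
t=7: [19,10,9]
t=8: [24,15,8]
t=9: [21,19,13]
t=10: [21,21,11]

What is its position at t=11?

Step-to-step displacements: [-3,+4,+5], [+0,+2,-2], [+5,-5,+3], [+5,+5,-1], [-3,+4,+5], [+0,+2,-2], [+5,-5,+3], [+5,+5,-1], [-3,+4,+5], [+0,+2,-2] — a repeating cycle of length 4.
step 11: apply [+5,-5,+3] → [26,16,14]

[26,16,14]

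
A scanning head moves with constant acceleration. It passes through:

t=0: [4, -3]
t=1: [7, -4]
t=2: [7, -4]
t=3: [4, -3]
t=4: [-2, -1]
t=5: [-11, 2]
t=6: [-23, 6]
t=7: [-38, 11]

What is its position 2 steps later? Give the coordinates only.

Successive displacements: [+3, -1], [+0, +0], [-3, +1], [-6, +2], [-9, +3], [-12, +4], [-15, +5] — each changes by [-3, +1].
step 8: [-38, 11] + [-18, +6] → [-56, 17]
step 9: [-56, 17] + [-21, +7] → [-77, 24]

[-77, 24]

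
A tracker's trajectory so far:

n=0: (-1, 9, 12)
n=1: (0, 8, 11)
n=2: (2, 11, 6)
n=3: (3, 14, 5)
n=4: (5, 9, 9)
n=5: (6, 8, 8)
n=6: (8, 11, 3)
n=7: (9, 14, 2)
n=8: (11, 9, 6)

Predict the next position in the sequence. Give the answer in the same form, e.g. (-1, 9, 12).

Step-to-step displacements: (+1, -1, -1), (+2, +3, -5), (+1, +3, -1), (+2, -5, +4), (+1, -1, -1), (+2, +3, -5), (+1, +3, -1), (+2, -5, +4) — a repeating cycle of length 4.
step 9: apply (+1, -1, -1) → (12, 8, 5)

(12, 8, 5)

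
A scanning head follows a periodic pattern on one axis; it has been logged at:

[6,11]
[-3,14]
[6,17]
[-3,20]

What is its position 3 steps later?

[6,29]

The first coordinate repeats the cycle [6, -3] with period 2; step 6 mod 2 = 0, giving 6.
The second coordinate changes by +3 each step, so at step 6 it is 11 + 6·(3) = 29.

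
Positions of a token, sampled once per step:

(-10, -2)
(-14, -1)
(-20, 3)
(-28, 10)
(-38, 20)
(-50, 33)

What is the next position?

(-64, 49)

Taking differences between consecutive positions: (-4, +1), (-6, +4), (-8, +7), (-10, +10), (-12, +13). These grow by (-2, +3) each step.
step 6: (-50, 33) + (-14, +16) → (-64, 49)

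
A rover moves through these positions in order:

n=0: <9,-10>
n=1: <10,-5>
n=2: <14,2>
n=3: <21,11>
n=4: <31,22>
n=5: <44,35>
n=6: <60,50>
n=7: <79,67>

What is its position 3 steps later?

<154,130>

Taking differences between consecutive positions: <+1,+5>, <+4,+7>, <+7,+9>, <+10,+11>, <+13,+13>, <+16,+15>, <+19,+17>. These grow by <+3,+2> each step.
step 8: <79,67> + <+22,+19> → <101,86>
step 9: <101,86> + <+25,+21> → <126,107>
step 10: <126,107> + <+28,+23> → <154,130>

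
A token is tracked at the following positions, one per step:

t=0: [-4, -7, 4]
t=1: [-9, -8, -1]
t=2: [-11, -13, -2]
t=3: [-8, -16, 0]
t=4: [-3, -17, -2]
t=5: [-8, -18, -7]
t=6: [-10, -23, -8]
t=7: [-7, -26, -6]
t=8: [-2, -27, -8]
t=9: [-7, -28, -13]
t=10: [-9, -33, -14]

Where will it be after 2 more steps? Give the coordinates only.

[-1, -37, -14]

Differencing gives [-5, -1, -5], [-2, -5, -1], [+3, -3, +2], [+5, -1, -2], [-5, -1, -5], [-2, -5, -1], [+3, -3, +2], [+5, -1, -2], [-5, -1, -5], [-2, -5, -1]. This is the pattern [-5, -1, -5], [-2, -5, -1], [+3, -3, +2], [+5, -1, -2] repeated.
step 11: apply [+3, -3, +2] → [-6, -36, -12]
step 12: apply [+5, -1, -2] → [-1, -37, -14]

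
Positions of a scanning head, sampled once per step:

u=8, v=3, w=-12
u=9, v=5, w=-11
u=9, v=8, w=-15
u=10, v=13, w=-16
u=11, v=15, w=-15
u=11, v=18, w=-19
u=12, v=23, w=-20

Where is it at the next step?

Differencing gives (+1,+2,+1), (+0,+3,-4), (+1,+5,-1), (+1,+2,+1), (+0,+3,-4), (+1,+5,-1). This is the pattern (+1,+2,+1), (+0,+3,-4), (+1,+5,-1) repeated.
step 7: apply (+1,+2,+1) → u=13, v=25, w=-19

u=13, v=25, w=-19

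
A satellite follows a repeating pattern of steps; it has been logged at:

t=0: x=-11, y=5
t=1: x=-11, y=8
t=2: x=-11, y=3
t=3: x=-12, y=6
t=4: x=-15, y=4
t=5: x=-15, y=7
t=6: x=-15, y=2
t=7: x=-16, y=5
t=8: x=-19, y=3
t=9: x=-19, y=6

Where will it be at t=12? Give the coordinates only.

x=-23, y=2

The moves between consecutive positions are (+0,+3), (+0,-5), (-1,+3), (-3,-2), (+0,+3), (+0,-5), (-1,+3), (-3,-2), (+0,+3); they repeat the 4-cycle [(+0,+3), (+0,-5), (-1,+3), (-3,-2)].
step 10: apply (+0,-5) → x=-19, y=1
step 11: apply (-1,+3) → x=-20, y=4
step 12: apply (-3,-2) → x=-23, y=2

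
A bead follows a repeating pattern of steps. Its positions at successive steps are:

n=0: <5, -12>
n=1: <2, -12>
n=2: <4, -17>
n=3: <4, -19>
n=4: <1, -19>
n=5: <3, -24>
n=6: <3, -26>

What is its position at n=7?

<0, -26>

Step-to-step displacements: <-3, +0>, <+2, -5>, <+0, -2>, <-3, +0>, <+2, -5>, <+0, -2> — a repeating cycle of length 3.
step 7: apply <-3, +0> → <0, -26>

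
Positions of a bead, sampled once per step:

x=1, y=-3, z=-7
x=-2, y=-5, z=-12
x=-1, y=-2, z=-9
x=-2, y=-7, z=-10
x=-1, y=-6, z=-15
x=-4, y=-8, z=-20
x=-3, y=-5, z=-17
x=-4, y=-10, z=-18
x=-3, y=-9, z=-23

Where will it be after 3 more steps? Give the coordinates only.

Step-to-step displacements: (-3, -2, -5), (+1, +3, +3), (-1, -5, -1), (+1, +1, -5), (-3, -2, -5), (+1, +3, +3), (-1, -5, -1), (+1, +1, -5) — a repeating cycle of length 4.
step 9: apply (-3, -2, -5) → x=-6, y=-11, z=-28
step 10: apply (+1, +3, +3) → x=-5, y=-8, z=-25
step 11: apply (-1, -5, -1) → x=-6, y=-13, z=-26

x=-6, y=-13, z=-26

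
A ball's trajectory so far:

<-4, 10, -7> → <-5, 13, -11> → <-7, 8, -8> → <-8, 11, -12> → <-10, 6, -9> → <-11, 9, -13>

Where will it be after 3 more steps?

Differencing gives <-1, +3, -4>, <-2, -5, +3>, <-1, +3, -4>, <-2, -5, +3>, <-1, +3, -4>. This is the pattern <-1, +3, -4>, <-2, -5, +3> repeated.
step 6: apply <-2, -5, +3> → <-13, 4, -10>
step 7: apply <-1, +3, -4> → <-14, 7, -14>
step 8: apply <-2, -5, +3> → <-16, 2, -11>

<-16, 2, -11>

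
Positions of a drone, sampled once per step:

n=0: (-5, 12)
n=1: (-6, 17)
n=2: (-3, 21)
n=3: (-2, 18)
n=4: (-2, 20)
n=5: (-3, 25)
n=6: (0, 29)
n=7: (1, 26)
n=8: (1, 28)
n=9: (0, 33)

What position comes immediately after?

(3, 37)

The moves between consecutive positions are (-1, +5), (+3, +4), (+1, -3), (+0, +2), (-1, +5), (+3, +4), (+1, -3), (+0, +2), (-1, +5); they repeat the 4-cycle [(-1, +5), (+3, +4), (+1, -3), (+0, +2)].
step 10: apply (+3, +4) → (3, 37)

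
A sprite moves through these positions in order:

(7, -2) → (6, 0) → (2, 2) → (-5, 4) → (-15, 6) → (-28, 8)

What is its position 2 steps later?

Taking differences between consecutive positions: (-1, +2), (-4, +2), (-7, +2), (-10, +2), (-13, +2). These grow by (-3, +0) each step.
step 6: (-28, 8) + (-16, +2) → (-44, 10)
step 7: (-44, 10) + (-19, +2) → (-63, 12)

(-63, 12)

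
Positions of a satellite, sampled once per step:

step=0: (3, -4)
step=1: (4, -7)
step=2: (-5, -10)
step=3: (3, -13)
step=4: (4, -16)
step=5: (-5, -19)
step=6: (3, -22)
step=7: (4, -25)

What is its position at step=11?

(-5, -37)

First: cycles through 3, 4, -5 every 3 steps. Step 11 lands at position 2 of the cycle → -5.
Second: linear, -3 per step → -37 at step 11.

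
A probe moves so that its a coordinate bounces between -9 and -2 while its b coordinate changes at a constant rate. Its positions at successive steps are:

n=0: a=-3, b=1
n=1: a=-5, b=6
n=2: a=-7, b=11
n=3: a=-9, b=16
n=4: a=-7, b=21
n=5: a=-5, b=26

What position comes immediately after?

The a coordinate travels 2 per step and bounces off the walls at -9 and -2.
  step 6: -5 → -3
The b coordinate changes by +5 each step: at step 6 it is 31.

a=-3, b=31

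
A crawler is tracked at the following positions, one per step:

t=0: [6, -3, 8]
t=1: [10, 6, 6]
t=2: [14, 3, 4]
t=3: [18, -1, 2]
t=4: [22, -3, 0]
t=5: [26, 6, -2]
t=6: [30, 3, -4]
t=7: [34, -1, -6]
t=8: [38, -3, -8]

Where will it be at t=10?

[46, 3, -12]

First: linear, +4 per step → 46 at step 10.
Second: cycles through -3, 6, 3, -1 every 4 steps. Step 10 lands at position 2 of the cycle → 3.
Third: linear, -2 per step → -12 at step 10.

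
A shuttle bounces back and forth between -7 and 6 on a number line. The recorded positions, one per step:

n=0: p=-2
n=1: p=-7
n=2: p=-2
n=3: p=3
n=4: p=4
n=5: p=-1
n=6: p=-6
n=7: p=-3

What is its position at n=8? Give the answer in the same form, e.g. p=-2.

The value reflects between -7 and 6, moving 5 per step.
  step 8: -3 → 2

p=2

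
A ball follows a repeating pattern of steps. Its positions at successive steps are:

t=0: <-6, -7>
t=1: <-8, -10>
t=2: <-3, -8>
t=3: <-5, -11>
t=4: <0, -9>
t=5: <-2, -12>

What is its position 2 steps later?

<1, -13>

Step-to-step displacements: <-2, -3>, <+5, +2>, <-2, -3>, <+5, +2>, <-2, -3> — a repeating cycle of length 2.
step 6: apply <+5, +2> → <3, -10>
step 7: apply <-2, -3> → <1, -13>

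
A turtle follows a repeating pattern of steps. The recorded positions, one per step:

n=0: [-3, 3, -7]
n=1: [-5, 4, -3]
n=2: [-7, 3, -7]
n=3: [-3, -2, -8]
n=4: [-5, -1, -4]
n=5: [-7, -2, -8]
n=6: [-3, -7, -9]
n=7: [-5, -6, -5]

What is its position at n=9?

The moves between consecutive positions are [-2, +1, +4], [-2, -1, -4], [+4, -5, -1], [-2, +1, +4], [-2, -1, -4], [+4, -5, -1], [-2, +1, +4]; they repeat the 3-cycle [[-2, +1, +4], [-2, -1, -4], [+4, -5, -1]].
step 8: apply [-2, -1, -4] → [-7, -7, -9]
step 9: apply [+4, -5, -1] → [-3, -12, -10]

[-3, -12, -10]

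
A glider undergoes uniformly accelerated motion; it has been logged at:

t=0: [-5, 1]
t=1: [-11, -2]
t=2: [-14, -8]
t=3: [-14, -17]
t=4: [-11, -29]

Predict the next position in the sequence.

[-5, -44]

Taking differences between consecutive positions: [-6, -3], [-3, -6], [+0, -9], [+3, -12]. These grow by [+3, -3] each step.
step 5: [-11, -29] + [+6, -15] → [-5, -44]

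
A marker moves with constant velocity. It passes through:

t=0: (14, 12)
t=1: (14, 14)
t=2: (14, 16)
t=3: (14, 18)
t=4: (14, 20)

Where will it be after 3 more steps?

(14, 26)

The position changes by (+0, +2) every step.
step 5: (14, 20) + (+0, +2) → (14, 22)
step 6: (14, 22) + (+0, +2) → (14, 24)
step 7: (14, 24) + (+0, +2) → (14, 26)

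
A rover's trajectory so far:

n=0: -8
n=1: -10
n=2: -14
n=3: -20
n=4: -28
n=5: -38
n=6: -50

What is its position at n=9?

-98

Taking differences between consecutive positions: -2, -4, -6, -8, -10, -12. These grow by -2 each step.
step 7: -50 − 14 → -64
step 8: -64 − 16 → -80
step 9: -80 − 18 → -98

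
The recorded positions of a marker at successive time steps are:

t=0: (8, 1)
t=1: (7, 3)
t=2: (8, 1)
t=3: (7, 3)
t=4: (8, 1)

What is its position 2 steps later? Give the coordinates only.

(8, 1)

The jumps are (-1, +2), (+1, -2), (-1, +2), (+1, -2) — a geometric progression with ratio -1.
step 5: (8, 1) + (-1, +2) → (7, 3)
step 6: (7, 3) + (+1, -2) → (8, 1)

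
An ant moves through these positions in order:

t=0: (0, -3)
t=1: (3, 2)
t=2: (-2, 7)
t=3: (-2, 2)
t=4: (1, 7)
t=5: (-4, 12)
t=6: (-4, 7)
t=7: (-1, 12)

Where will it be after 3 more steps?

Step-to-step displacements: (+3, +5), (-5, +5), (+0, -5), (+3, +5), (-5, +5), (+0, -5), (+3, +5) — a repeating cycle of length 3.
step 8: apply (-5, +5) → (-6, 17)
step 9: apply (+0, -5) → (-6, 12)
step 10: apply (+3, +5) → (-3, 17)

(-3, 17)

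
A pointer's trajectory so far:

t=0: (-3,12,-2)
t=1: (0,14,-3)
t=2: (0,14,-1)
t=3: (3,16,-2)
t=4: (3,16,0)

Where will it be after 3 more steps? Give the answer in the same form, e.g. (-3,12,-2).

(9,20,0)

The moves between consecutive positions are (+3,+2,-1), (+0,+0,+2), (+3,+2,-1), (+0,+0,+2); they repeat the 2-cycle [(+3,+2,-1), (+0,+0,+2)].
step 5: apply (+3,+2,-1) → (6,18,-1)
step 6: apply (+0,+0,+2) → (6,18,1)
step 7: apply (+3,+2,-1) → (9,20,0)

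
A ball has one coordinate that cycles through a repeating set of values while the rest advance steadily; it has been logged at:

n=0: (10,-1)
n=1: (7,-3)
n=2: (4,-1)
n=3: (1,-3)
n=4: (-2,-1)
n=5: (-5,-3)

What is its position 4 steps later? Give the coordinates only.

(-17,-3)

The first coordinate changes by -3 each step, so at step 9 it is 10 + 9·(-3) = -17.
The second coordinate repeats the cycle [-1, -3] with period 2; step 9 mod 2 = 1, giving -3.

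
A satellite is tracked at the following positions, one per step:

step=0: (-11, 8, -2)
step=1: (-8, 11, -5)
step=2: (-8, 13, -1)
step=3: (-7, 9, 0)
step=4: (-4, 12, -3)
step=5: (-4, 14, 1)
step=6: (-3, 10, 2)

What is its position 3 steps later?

Step-to-step displacements: (+3, +3, -3), (+0, +2, +4), (+1, -4, +1), (+3, +3, -3), (+0, +2, +4), (+1, -4, +1) — a repeating cycle of length 3.
step 7: apply (+3, +3, -3) → (0, 13, -1)
step 8: apply (+0, +2, +4) → (0, 15, 3)
step 9: apply (+1, -4, +1) → (1, 11, 4)

(1, 11, 4)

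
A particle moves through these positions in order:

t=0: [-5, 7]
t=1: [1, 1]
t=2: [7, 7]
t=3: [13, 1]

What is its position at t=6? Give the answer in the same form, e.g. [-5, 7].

The first coordinate changes by +6 each step, so at step 6 it is -5 + 6·(6) = 31.
The second coordinate repeats the cycle [7, 1] with period 2; step 6 mod 2 = 0, giving 7.

[31, 7]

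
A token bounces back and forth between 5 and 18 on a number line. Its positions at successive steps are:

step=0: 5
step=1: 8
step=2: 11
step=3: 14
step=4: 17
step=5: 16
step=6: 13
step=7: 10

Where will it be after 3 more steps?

9

The value travels 3 per step and bounces off the walls at 5 and 18.
  step 8: 10 → 7
  step 9: 7 → 6
  step 10: 6 → 9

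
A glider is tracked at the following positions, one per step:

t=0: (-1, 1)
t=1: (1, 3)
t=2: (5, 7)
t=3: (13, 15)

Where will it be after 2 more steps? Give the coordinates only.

Consecutive displacements (+2, +2), (+4, +4), (+8, +8) scale by a factor of 2 each step.
step 4: (13, 15) + (+16, +16) → (29, 31)
step 5: (29, 31) + (+32, +32) → (61, 63)

(61, 63)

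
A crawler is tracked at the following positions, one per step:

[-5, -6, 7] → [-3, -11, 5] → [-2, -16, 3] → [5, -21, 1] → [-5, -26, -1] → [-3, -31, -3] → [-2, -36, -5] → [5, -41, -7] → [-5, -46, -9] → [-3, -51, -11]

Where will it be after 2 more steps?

[5, -61, -15]

The first coordinate repeats the cycle [-5, -3, -2, 5] with period 4; step 11 mod 4 = 3, giving 5.
The second coordinate changes by -5 each step, so at step 11 it is -6 + 11·(-5) = -61.
The third coordinate changes by -2 each step, so at step 11 it is 7 + 11·(-2) = -15.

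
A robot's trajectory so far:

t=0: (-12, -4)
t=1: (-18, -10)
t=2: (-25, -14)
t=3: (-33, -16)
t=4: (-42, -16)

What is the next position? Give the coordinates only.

Successive displacements: (-6, -6), (-7, -4), (-8, -2), (-9, +0) — each changes by (-1, +2).
step 5: (-42, -16) + (-10, +2) → (-52, -14)

(-52, -14)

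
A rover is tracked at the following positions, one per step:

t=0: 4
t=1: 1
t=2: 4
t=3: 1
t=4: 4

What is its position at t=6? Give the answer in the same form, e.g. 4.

Step-to-step displacements: -3, +3, -3, +3; each is -1× the previous.
step 5: 4 − 3 → 1
step 6: 1 + 3 → 4

4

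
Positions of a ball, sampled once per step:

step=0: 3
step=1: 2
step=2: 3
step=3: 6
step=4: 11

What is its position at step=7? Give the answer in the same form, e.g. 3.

38

First differences are -1, +1, +3, +5; their common second difference is +2 (constant acceleration).
step 5: 11 + 7 → 18
step 6: 18 + 9 → 27
step 7: 27 + 11 → 38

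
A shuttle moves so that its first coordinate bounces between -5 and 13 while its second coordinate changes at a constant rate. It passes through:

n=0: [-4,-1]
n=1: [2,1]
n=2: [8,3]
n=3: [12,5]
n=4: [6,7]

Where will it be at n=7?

The first coordinate travels 6 per step and bounces off the walls at -5 and 13.
  step 5: 6 → 0
  step 6: 0 → -4
  step 7: -4 → 2
The second coordinate changes by +2 each step: at step 7 it is 13.

[2,13]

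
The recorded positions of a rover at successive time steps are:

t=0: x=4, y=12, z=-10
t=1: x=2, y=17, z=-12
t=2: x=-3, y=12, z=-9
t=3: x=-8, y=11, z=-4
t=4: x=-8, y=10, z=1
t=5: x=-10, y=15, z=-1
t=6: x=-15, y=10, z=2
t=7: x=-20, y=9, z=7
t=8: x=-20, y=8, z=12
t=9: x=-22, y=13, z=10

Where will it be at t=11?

Step-to-step displacements: (-2,+5,-2), (-5,-5,+3), (-5,-1,+5), (+0,-1,+5), (-2,+5,-2), (-5,-5,+3), (-5,-1,+5), (+0,-1,+5), (-2,+5,-2) — a repeating cycle of length 4.
step 10: apply (-5,-5,+3) → x=-27, y=8, z=13
step 11: apply (-5,-1,+5) → x=-32, y=7, z=18

x=-32, y=7, z=18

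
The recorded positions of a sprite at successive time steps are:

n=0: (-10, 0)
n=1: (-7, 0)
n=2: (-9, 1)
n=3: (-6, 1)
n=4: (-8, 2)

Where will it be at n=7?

The moves between consecutive positions are (+3, +0), (-2, +1), (+3, +0), (-2, +1); they repeat the 2-cycle [(+3, +0), (-2, +1)].
step 5: apply (+3, +0) → (-5, 2)
step 6: apply (-2, +1) → (-7, 3)
step 7: apply (+3, +0) → (-4, 3)

(-4, 3)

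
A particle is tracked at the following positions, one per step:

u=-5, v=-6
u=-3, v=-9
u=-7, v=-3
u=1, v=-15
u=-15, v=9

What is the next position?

The jumps are (+2, -3), (-4, +6), (+8, -12), (-16, +24) — a geometric progression with ratio -2.
step 5: u=-15, v=9 + (+32, -48) → u=17, v=-39

u=17, v=-39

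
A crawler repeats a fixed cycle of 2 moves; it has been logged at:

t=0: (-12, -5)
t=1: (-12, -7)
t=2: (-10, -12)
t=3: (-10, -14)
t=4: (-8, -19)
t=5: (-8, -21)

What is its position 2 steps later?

Step-to-step displacements: (+0, -2), (+2, -5), (+0, -2), (+2, -5), (+0, -2) — a repeating cycle of length 2.
step 6: apply (+2, -5) → (-6, -26)
step 7: apply (+0, -2) → (-6, -28)

(-6, -28)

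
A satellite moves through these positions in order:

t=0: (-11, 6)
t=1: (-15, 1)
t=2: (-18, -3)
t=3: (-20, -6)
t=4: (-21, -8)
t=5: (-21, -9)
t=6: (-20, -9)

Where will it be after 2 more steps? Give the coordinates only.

(-15, -6)

Taking differences between consecutive positions: (-4, -5), (-3, -4), (-2, -3), (-1, -2), (+0, -1), (+1, +0). These grow by (+1, +1) each step.
step 7: (-20, -9) + (+2, +1) → (-18, -8)
step 8: (-18, -8) + (+3, +2) → (-15, -6)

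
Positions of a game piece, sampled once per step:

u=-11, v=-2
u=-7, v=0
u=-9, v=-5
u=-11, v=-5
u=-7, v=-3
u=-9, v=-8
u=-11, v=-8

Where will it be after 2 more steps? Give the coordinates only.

u=-9, v=-11

The moves between consecutive positions are (+4,+2), (-2,-5), (-2,+0), (+4,+2), (-2,-5), (-2,+0); they repeat the 3-cycle [(+4,+2), (-2,-5), (-2,+0)].
step 7: apply (+4,+2) → u=-7, v=-6
step 8: apply (-2,-5) → u=-9, v=-11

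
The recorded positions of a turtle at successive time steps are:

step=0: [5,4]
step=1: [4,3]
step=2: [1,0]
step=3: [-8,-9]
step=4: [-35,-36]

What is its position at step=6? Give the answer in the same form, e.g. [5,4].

[-359,-360]

The jumps are [-1,-1], [-3,-3], [-9,-9], [-27,-27] — a geometric progression with ratio 3.
step 5: [-35,-36] + [-81,-81] → [-116,-117]
step 6: [-116,-117] + [-243,-243] → [-359,-360]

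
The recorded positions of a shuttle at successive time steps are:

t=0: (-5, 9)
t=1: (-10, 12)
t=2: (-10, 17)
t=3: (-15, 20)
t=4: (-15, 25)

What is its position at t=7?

The moves between consecutive positions are (-5, +3), (+0, +5), (-5, +3), (+0, +5); they repeat the 2-cycle [(-5, +3), (+0, +5)].
step 5: apply (-5, +3) → (-20, 28)
step 6: apply (+0, +5) → (-20, 33)
step 7: apply (-5, +3) → (-25, 36)

(-25, 36)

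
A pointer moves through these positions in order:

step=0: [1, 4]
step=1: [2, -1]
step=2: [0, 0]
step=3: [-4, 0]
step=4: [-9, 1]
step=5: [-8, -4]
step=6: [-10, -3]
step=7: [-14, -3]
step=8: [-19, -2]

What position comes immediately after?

Differencing gives [+1, -5], [-2, +1], [-4, +0], [-5, +1], [+1, -5], [-2, +1], [-4, +0], [-5, +1]. This is the pattern [+1, -5], [-2, +1], [-4, +0], [-5, +1] repeated.
step 9: apply [+1, -5] → [-18, -7]

[-18, -7]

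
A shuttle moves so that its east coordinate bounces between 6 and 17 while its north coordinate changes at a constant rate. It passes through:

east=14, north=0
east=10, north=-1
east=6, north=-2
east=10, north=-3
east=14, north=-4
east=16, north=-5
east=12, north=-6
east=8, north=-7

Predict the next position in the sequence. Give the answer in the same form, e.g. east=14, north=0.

east=8, north=-8

The east coordinate travels 4 per step and bounces off the walls at 6 and 17.
  step 8: 8 → 8
The north coordinate changes by -1 each step: at step 8 it is -8.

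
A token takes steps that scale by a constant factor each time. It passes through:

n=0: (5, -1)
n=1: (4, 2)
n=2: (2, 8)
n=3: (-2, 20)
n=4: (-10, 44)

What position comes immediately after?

Step-to-step displacements: (-1, +3), (-2, +6), (-4, +12), (-8, +24); each is 2× the previous.
step 5: (-10, 44) + (-16, +48) → (-26, 92)

(-26, 92)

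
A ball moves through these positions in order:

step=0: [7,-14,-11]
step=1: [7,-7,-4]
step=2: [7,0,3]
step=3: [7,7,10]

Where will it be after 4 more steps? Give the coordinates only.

The position changes by [+0,+7,+7] every step.
step 4: [7,7,10] + [+0,+7,+7] → [7,14,17]
step 5: [7,14,17] + [+0,+7,+7] → [7,21,24]
step 6: [7,21,24] + [+0,+7,+7] → [7,28,31]
step 7: [7,28,31] + [+0,+7,+7] → [7,35,38]

[7,35,38]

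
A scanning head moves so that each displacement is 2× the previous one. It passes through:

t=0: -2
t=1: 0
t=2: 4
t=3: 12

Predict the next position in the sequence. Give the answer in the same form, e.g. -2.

Step-to-step displacements: +2, +4, +8; each is 2× the previous.
step 4: 12 + 16 → 28

28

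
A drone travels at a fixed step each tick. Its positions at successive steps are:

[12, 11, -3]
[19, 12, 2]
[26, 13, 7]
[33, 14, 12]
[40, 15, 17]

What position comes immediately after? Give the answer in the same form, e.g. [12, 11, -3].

[47, 16, 22]

Constant displacement of [+7, +1, +5] per step.
step 5: [40, 15, 17] + [+7, +1, +5] → [47, 16, 22]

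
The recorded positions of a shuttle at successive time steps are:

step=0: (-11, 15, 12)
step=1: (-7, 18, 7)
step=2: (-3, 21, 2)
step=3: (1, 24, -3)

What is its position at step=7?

The position changes by (+4, +3, -5) every step.
step 4: (1, 24, -3) + (+4, +3, -5) → (5, 27, -8)
step 5: (5, 27, -8) + (+4, +3, -5) → (9, 30, -13)
step 6: (9, 30, -13) + (+4, +3, -5) → (13, 33, -18)
step 7: (13, 33, -18) + (+4, +3, -5) → (17, 36, -23)

(17, 36, -23)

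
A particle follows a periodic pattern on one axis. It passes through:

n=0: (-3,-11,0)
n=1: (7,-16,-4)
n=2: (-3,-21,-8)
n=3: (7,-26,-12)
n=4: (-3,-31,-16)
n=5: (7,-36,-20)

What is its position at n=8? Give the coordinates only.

The first coordinate repeats the cycle [-3, 7] with period 2; step 8 mod 2 = 0, giving -3.
The second coordinate changes by -5 each step, so at step 8 it is -11 + 8·(-5) = -51.
The third coordinate changes by -4 each step, so at step 8 it is 0 + 8·(-4) = -32.

(-3,-51,-32)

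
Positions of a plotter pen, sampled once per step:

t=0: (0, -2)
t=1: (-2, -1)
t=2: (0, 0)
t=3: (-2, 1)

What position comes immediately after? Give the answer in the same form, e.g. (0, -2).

First: cycles through 0, -2 every 2 steps. Step 4 lands at position 0 of the cycle → 0.
Second: linear, +1 per step → 2 at step 4.

(0, 2)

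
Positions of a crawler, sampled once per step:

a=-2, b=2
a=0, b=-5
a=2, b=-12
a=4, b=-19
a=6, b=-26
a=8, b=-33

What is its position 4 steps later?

Each step adds (+2,-7) to the position.
step 6: a=8, b=-33 + (+2,-7) → a=10, b=-40
step 7: a=10, b=-40 + (+2,-7) → a=12, b=-47
step 8: a=12, b=-47 + (+2,-7) → a=14, b=-54
step 9: a=14, b=-54 + (+2,-7) → a=16, b=-61

a=16, b=-61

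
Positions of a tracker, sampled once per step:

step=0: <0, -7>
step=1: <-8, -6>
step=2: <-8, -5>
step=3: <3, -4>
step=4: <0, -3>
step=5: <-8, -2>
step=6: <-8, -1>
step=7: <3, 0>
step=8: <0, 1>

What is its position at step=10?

<-8, 3>

First: cycles through 0, -8, -8, 3 every 4 steps. Step 10 lands at position 2 of the cycle → -8.
Second: linear, +1 per step → 3 at step 10.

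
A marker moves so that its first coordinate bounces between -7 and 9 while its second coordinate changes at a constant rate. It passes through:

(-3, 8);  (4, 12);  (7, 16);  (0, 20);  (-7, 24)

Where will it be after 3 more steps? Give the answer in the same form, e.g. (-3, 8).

The first coordinate reflects between -7 and 9, moving 7 per step.
  step 5: -7 → 0
  step 6: 0 → 7
  step 7: 7 → 4
The second coordinate changes by +4 each step: at step 7 it is 36.

(4, 36)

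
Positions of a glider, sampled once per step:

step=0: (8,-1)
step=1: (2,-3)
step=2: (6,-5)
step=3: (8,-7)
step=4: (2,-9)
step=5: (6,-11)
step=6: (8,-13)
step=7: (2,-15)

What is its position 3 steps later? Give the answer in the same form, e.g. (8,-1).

(2,-21)

The first coordinate repeats the cycle [8, 2, 6] with period 3; step 10 mod 3 = 1, giving 2.
The second coordinate changes by -2 each step, so at step 10 it is -1 + 10·(-2) = -21.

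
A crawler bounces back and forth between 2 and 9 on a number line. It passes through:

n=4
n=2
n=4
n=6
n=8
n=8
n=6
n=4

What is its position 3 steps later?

n=6

The value travels 2 per step and bounces off the walls at 2 and 9.
  step 8: 4 → 2
  step 9: 2 → 4
  step 10: 4 → 6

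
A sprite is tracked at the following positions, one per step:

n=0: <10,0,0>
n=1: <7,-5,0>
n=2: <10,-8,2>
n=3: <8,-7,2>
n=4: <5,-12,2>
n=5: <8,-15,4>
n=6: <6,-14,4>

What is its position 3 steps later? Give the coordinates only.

<4,-21,6>

Differencing gives <-3,-5,+0>, <+3,-3,+2>, <-2,+1,+0>, <-3,-5,+0>, <+3,-3,+2>, <-2,+1,+0>. This is the pattern <-3,-5,+0>, <+3,-3,+2>, <-2,+1,+0> repeated.
step 7: apply <-3,-5,+0> → <3,-19,4>
step 8: apply <+3,-3,+2> → <6,-22,6>
step 9: apply <-2,+1,+0> → <4,-21,6>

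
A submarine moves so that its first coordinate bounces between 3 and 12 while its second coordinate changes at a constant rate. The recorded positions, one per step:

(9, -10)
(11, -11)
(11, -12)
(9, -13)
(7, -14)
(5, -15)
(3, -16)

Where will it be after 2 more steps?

The first coordinate travels 2 per step and bounces off the walls at 3 and 12.
  step 7: 3 → 5
  step 8: 5 → 7
The second coordinate changes by -1 each step: at step 8 it is -18.

(7, -18)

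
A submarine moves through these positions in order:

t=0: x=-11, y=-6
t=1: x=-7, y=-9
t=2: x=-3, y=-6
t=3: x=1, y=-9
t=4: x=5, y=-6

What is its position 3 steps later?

x=17, y=-9

X: linear, +4 per step → 17 at step 7.
Y: cycles through -6, -9 every 2 steps. Step 7 lands at position 1 of the cycle → -9.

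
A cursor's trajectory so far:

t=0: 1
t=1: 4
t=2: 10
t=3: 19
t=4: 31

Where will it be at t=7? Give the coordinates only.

First differences are +3, +6, +9, +12; their common second difference is +3 (constant acceleration).
step 5: 31 + 15 → 46
step 6: 46 + 18 → 64
step 7: 64 + 21 → 85

85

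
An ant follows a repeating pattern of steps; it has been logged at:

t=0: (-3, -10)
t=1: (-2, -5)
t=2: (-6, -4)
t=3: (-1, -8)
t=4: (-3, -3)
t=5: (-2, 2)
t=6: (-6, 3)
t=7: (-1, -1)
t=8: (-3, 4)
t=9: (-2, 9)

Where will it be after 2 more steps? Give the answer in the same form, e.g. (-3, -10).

(-1, 6)

Step-to-step displacements: (+1, +5), (-4, +1), (+5, -4), (-2, +5), (+1, +5), (-4, +1), (+5, -4), (-2, +5), (+1, +5) — a repeating cycle of length 4.
step 10: apply (-4, +1) → (-6, 10)
step 11: apply (+5, -4) → (-1, 6)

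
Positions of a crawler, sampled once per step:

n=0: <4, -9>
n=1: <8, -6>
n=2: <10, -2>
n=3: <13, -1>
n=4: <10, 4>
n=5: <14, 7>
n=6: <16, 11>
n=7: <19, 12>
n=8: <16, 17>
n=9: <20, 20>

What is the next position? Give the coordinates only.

<22, 24>

Differencing gives <+4, +3>, <+2, +4>, <+3, +1>, <-3, +5>, <+4, +3>, <+2, +4>, <+3, +1>, <-3, +5>, <+4, +3>. This is the pattern <+4, +3>, <+2, +4>, <+3, +1>, <-3, +5> repeated.
step 10: apply <+2, +4> → <22, 24>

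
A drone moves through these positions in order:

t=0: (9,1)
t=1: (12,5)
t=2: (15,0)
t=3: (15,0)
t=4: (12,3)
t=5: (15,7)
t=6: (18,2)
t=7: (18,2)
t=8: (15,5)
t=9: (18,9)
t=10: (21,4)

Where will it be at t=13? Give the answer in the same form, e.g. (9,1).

The moves between consecutive positions are (+3,+4), (+3,-5), (+0,+0), (-3,+3), (+3,+4), (+3,-5), (+0,+0), (-3,+3), (+3,+4), (+3,-5); they repeat the 4-cycle [(+3,+4), (+3,-5), (+0,+0), (-3,+3)].
step 11: apply (+0,+0) → (21,4)
step 12: apply (-3,+3) → (18,7)
step 13: apply (+3,+4) → (21,11)

(21,11)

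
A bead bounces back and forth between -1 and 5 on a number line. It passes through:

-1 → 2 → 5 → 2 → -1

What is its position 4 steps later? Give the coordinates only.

-1

The value travels 3 per step and bounces off the walls at -1 and 5.
  step 5: -1 → 2
  step 6: 2 → 5
  step 7: 5 → 2
  step 8: 2 → -1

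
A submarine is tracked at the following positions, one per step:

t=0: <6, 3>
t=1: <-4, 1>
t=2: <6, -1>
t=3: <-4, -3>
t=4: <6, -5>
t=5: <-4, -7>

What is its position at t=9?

The first coordinate repeats the cycle [6, -4] with period 2; step 9 mod 2 = 1, giving -4.
The second coordinate changes by -2 each step, so at step 9 it is 3 + 9·(-2) = -15.

<-4, -15>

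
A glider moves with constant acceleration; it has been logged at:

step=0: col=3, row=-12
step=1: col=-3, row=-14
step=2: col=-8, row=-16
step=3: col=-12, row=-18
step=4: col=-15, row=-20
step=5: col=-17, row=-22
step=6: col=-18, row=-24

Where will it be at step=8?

col=-17, row=-28

Taking differences between consecutive positions: (-6,-2), (-5,-2), (-4,-2), (-3,-2), (-2,-2), (-1,-2). These grow by (+1,+0) each step.
step 7: col=-18, row=-24 + (+0,-2) → col=-18, row=-26
step 8: col=-18, row=-26 + (+1,-2) → col=-17, row=-28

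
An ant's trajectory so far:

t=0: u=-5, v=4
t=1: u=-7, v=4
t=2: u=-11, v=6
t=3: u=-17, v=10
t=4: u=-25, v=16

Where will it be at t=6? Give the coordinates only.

First differences are (-2, +0), (-4, +2), (-6, +4), (-8, +6); their common second difference is (-2, +2) (constant acceleration).
step 5: u=-25, v=16 + (-10, +8) → u=-35, v=24
step 6: u=-35, v=24 + (-12, +10) → u=-47, v=34

u=-47, v=34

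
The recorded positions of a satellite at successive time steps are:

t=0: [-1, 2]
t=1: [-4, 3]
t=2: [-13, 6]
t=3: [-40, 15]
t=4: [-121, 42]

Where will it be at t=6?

Step-to-step displacements: [-3, +1], [-9, +3], [-27, +9], [-81, +27]; each is 3× the previous.
step 5: [-121, 42] + [-243, +81] → [-364, 123]
step 6: [-364, 123] + [-729, +243] → [-1093, 366]

[-1093, 366]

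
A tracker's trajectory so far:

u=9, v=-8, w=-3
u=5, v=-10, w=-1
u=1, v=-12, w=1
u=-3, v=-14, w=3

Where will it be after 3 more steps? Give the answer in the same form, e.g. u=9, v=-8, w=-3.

Each step adds (-4, -2, +2) to the position.
step 4: u=-3, v=-14, w=3 + (-4, -2, +2) → u=-7, v=-16, w=5
step 5: u=-7, v=-16, w=5 + (-4, -2, +2) → u=-11, v=-18, w=7
step 6: u=-11, v=-18, w=7 + (-4, -2, +2) → u=-15, v=-20, w=9

u=-15, v=-20, w=9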